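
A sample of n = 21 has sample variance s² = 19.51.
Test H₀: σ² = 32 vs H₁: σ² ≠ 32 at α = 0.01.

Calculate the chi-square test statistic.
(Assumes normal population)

df = n - 1 = 20
χ² = (n-1)s²/σ₀² = 20×19.51/32 = 12.1938
Critical values: χ²_{0.995,20} = 7.434, χ²_{0.005,20} = 39.997
Rejection region: χ² < 7.434 or χ² > 39.997
Decision: fail to reject H₀

Answer: χ² = 12.1938, fail to reject H₀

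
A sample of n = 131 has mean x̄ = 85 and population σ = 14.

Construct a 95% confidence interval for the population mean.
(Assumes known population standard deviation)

Answer: (82.6025, 87.3975)

Derivation:
Confidence level: 95%, α = 0.05
z_0.025 = 1.960
SE = σ/√n = 14/√131 = 1.2232
Margin of error = 1.960 × 1.2232 = 2.3975
CI: x̄ ± margin = 85 ± 2.3975
CI: (82.6025, 87.3975)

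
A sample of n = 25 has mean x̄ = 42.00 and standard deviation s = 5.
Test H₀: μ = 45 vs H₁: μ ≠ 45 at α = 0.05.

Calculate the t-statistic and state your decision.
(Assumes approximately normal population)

Answer: t = -3.0000, reject H₀

Derivation:
df = n - 1 = 24
SE = s/√n = 5/√25 = 1.0000
t = (x̄ - μ₀)/SE = (42.00 - 45)/1.0000 = -3.0000
Critical value: t_{0.025,24} = ±2.064
p-value ≈ 0.0062
Decision: reject H₀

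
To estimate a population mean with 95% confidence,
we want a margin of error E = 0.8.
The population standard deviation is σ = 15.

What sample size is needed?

z_0.025 = 1.960
n = (z×σ/E)² = (1.960×15/0.8)²
n = 1350.5625
Round up: n = 1351

Answer: n = 1351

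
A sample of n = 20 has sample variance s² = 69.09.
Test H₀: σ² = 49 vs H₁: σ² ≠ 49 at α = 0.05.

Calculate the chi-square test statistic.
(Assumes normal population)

df = n - 1 = 19
χ² = (n-1)s²/σ₀² = 19×69.09/49 = 26.7900
Critical values: χ²_{0.975,19} = 8.907, χ²_{0.025,19} = 32.852
Rejection region: χ² < 8.907 or χ² > 32.852
Decision: fail to reject H₀

Answer: χ² = 26.7900, fail to reject H₀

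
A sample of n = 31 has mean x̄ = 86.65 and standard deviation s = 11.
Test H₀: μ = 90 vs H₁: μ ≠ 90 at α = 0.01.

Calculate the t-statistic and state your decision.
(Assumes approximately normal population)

df = n - 1 = 30
SE = s/√n = 11/√31 = 1.9757
t = (x̄ - μ₀)/SE = (86.65 - 90)/1.9757 = -1.6956
Critical value: t_{0.005,30} = ±2.750
p-value ≈ 0.1003
Decision: fail to reject H₀

Answer: t = -1.6956, fail to reject H₀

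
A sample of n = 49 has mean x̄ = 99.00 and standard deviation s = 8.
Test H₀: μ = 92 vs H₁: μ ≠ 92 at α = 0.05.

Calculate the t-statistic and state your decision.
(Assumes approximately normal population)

Answer: t = 6.1248, reject H₀

Derivation:
df = n - 1 = 48
SE = s/√n = 8/√49 = 1.1429
t = (x̄ - μ₀)/SE = (99.00 - 92)/1.1429 = 6.1248
Critical value: t_{0.025,48} = ±2.011
p-value < 0.0001
Decision: reject H₀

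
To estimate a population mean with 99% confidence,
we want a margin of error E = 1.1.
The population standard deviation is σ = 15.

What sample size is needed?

z_0.005 = 2.576
n = (z×σ/E)² = (2.576×15/1.1)²
n = 1233.9253
Round up: n = 1234

Answer: n = 1234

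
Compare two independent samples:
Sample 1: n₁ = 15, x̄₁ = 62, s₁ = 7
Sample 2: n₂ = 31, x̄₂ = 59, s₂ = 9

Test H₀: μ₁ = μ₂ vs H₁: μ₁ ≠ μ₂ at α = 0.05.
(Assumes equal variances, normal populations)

Pooled variance: s²_p = [14×7² + 30×9²]/(44) = 70.8182
s_p = 8.4154
SE = s_p×√(1/n₁ + 1/n₂) = 8.4154×√(1/15 + 1/31) = 2.6468
t = (x̄₁ - x̄₂)/SE = (62 - 59)/2.6468 = 1.1334
df = 44, t-critical = ±2.015
Decision: fail to reject H₀

Answer: t = 1.1334, fail to reject H₀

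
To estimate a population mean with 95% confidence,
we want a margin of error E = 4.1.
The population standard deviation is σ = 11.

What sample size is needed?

z_0.025 = 1.960
n = (z×σ/E)² = (1.960×11/4.1)²
n = 27.6522
Round up: n = 28

Answer: n = 28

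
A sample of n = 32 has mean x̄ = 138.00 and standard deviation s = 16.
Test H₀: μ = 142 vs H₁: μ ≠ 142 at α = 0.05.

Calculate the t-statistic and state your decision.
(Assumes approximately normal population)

Answer: t = -1.4142, fail to reject H₀

Derivation:
df = n - 1 = 31
SE = s/√n = 16/√32 = 2.8284
t = (x̄ - μ₀)/SE = (138.00 - 142)/2.8284 = -1.4142
Critical value: t_{0.025,31} = ±2.040
p-value ≈ 0.1673
Decision: fail to reject H₀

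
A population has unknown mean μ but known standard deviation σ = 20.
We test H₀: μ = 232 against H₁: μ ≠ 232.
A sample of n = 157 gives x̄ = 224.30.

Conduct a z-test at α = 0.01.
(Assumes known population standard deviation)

Answer: z = -4.8240, reject H₀

Derivation:
Standard error: SE = σ/√n = 20/√157 = 1.5962
z-statistic: z = (x̄ - μ₀)/SE = (224.30 - 232)/1.5962 = -4.8240
Critical value: ±2.576
p-value < 0.0001
Decision: reject H₀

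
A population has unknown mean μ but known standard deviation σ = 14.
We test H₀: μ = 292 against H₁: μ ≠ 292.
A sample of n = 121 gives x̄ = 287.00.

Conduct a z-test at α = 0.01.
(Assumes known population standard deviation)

Standard error: SE = σ/√n = 14/√121 = 1.2727
z-statistic: z = (x̄ - μ₀)/SE = (287.00 - 292)/1.2727 = -3.9287
Critical value: ±2.576
p-value = 0.0001
Decision: reject H₀

Answer: z = -3.9287, reject H₀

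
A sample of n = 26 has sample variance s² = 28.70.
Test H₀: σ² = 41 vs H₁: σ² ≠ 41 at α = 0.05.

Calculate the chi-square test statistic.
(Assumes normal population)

df = n - 1 = 25
χ² = (n-1)s²/σ₀² = 25×28.70/41 = 17.5000
Critical values: χ²_{0.975,25} = 13.120, χ²_{0.025,25} = 40.646
Rejection region: χ² < 13.120 or χ² > 40.646
Decision: fail to reject H₀

Answer: χ² = 17.5000, fail to reject H₀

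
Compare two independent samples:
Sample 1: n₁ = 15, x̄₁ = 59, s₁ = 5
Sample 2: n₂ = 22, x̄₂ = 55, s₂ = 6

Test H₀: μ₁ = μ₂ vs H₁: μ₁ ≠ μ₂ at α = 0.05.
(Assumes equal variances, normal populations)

Pooled variance: s²_p = [14×5² + 21×6²]/(35) = 31.6000
s_p = 5.6214
SE = s_p×√(1/n₁ + 1/n₂) = 5.6214×√(1/15 + 1/22) = 1.8823
t = (x̄₁ - x̄₂)/SE = (59 - 55)/1.8823 = 2.1251
df = 35, t-critical = ±2.030
Decision: reject H₀

Answer: t = 2.1251, reject H₀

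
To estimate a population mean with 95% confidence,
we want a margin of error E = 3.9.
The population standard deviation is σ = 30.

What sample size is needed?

Answer: n = 228

Derivation:
z_0.025 = 1.960
n = (z×σ/E)² = (1.960×30/3.9)²
n = 227.3136
Round up: n = 228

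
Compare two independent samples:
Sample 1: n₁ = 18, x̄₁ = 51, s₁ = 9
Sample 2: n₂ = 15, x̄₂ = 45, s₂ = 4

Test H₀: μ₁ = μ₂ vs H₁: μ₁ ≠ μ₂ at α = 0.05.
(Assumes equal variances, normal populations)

Pooled variance: s²_p = [17×9² + 14×4²]/(31) = 51.6452
s_p = 7.1865
SE = s_p×√(1/n₁ + 1/n₂) = 7.1865×√(1/18 + 1/15) = 2.5124
t = (x̄₁ - x̄₂)/SE = (51 - 45)/2.5124 = 2.3882
df = 31, t-critical = ±2.040
Decision: reject H₀

Answer: t = 2.3882, reject H₀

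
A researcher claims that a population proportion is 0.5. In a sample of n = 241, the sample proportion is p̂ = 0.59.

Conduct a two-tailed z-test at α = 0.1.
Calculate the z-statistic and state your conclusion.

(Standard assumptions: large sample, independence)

H₀: p = 0.5, H₁: p ≠ 0.5
Standard error: SE = √(p₀(1-p₀)/n) = √(0.5×0.5/241) = 0.032208
z-statistic: z = (p̂ - p₀)/SE = (0.59 - 0.5)/0.032208 = 2.7943
Critical value: z_0.05 = ±1.645
p-value = 0.0052
Decision: reject H₀ at α = 0.1

Answer: z = 2.7943, reject H₀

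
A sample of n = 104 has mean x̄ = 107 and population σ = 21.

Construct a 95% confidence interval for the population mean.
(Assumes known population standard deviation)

Answer: (102.9640, 111.0360)

Derivation:
Confidence level: 95%, α = 0.05
z_0.025 = 1.960
SE = σ/√n = 21/√104 = 2.0592
Margin of error = 1.960 × 2.0592 = 4.0360
CI: x̄ ± margin = 107 ± 4.0360
CI: (102.9640, 111.0360)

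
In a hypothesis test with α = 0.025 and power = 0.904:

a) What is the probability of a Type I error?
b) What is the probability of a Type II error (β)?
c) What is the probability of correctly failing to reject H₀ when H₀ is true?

Answer: a) 0.025, b) 0.096, c) 0.975

Derivation:
a) Type I error probability = α = 0.025
b) Power = P(reject H₀ | H₁ true) = 1 - β = 0.904, so Type II error probability = β = 1 - Power = 0.096
c) P(fail to reject H₀ | H₀ true) = 1 - α = 0.975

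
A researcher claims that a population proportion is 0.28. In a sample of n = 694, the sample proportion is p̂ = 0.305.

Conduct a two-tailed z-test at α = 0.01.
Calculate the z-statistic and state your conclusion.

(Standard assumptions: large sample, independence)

Answer: z = 1.4668, fail to reject H₀

Derivation:
H₀: p = 0.28, H₁: p ≠ 0.28
Standard error: SE = √(p₀(1-p₀)/n) = √(0.28×0.72/694) = 0.017044
z-statistic: z = (p̂ - p₀)/SE = (0.305 - 0.28)/0.017044 = 1.4668
Critical value: z_0.005 = ±2.576
p-value = 0.1424
Decision: fail to reject H₀ at α = 0.01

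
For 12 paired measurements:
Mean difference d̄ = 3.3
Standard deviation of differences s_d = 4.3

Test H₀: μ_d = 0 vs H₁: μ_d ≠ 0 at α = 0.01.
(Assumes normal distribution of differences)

df = n - 1 = 11
SE = s_d/√n = 4.3/√12 = 1.2413
t = d̄/SE = 3.3/1.2413 = 2.6585
Critical value: t_{0.005,11} = ±3.106
p-value ≈ 0.0222
Decision: fail to reject H₀

Answer: t = 2.6585, fail to reject H₀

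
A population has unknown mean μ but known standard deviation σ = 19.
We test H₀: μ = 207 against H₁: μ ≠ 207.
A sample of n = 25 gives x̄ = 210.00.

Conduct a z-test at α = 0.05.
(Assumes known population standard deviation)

Answer: z = 0.7895, fail to reject H₀

Derivation:
Standard error: SE = σ/√n = 19/√25 = 3.8000
z-statistic: z = (x̄ - μ₀)/SE = (210.00 - 207)/3.8000 = 0.7895
Critical value: ±1.960
p-value = 0.4298
Decision: fail to reject H₀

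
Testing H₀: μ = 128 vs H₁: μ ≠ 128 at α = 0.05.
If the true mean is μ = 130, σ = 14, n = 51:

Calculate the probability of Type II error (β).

SE = σ/√n = 14/√51 = 1.9604
Critical values: μ₀ ± z_0.025×SE = 128 ± 1.960×1.9604
Acceptance region: (124.1576, 131.8424)
Under H₁ (μ = 130): z_high = (131.8424 - 130)/1.9604 = 0.9398, z_low = (124.1576 - 130)/1.9604 = -2.9802
β = P(not reject | H₁) = Φ(0.9398) - Φ(-2.9802) ≈ 0.8249

Answer: β ≈ 0.8249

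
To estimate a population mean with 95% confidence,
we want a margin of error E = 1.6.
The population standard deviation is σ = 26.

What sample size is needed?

Answer: n = 1015

Derivation:
z_0.025 = 1.960
n = (z×σ/E)² = (1.960×26/1.6)²
n = 1014.4225
Round up: n = 1015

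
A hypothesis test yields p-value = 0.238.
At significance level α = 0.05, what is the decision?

Compare p-value to α:
0.238 ≥ 0.05
Decision: fail to reject H₀

Answer: fail to reject H₀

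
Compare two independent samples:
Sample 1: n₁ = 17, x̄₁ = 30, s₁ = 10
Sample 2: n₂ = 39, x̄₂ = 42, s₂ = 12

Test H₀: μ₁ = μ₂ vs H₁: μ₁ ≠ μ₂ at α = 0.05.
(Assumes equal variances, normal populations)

Pooled variance: s²_p = [16×10² + 38×12²]/(54) = 130.9630
s_p = 11.4439
SE = s_p×√(1/n₁ + 1/n₂) = 11.4439×√(1/17 + 1/39) = 3.3259
t = (x̄₁ - x̄₂)/SE = (30 - 42)/3.3259 = -3.6080
df = 54, t-critical = ±2.005
Decision: reject H₀

Answer: t = -3.6080, reject H₀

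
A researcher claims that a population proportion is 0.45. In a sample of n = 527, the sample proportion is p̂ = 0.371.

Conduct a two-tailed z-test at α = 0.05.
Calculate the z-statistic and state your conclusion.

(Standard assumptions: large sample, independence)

Answer: z = -3.6454, reject H₀

Derivation:
H₀: p = 0.45, H₁: p ≠ 0.45
Standard error: SE = √(p₀(1-p₀)/n) = √(0.45×0.55/527) = 0.021671
z-statistic: z = (p̂ - p₀)/SE = (0.371 - 0.45)/0.021671 = -3.6454
Critical value: z_0.025 = ±1.960
p-value = 0.0003
Decision: reject H₀ at α = 0.05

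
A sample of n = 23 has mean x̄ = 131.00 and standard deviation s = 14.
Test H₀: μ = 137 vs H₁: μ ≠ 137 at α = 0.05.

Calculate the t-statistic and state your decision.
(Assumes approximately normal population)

df = n - 1 = 22
SE = s/√n = 14/√23 = 2.9192
t = (x̄ - μ₀)/SE = (131.00 - 137)/2.9192 = -2.0554
Critical value: t_{0.025,22} = ±2.074
p-value ≈ 0.0519
Decision: fail to reject H₀

Answer: t = -2.0554, fail to reject H₀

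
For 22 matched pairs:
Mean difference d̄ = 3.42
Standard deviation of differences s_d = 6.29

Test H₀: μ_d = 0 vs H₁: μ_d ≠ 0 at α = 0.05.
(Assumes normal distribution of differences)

df = n - 1 = 21
SE = s_d/√n = 6.29/√22 = 1.3410
t = d̄/SE = 3.42/1.3410 = 2.5503
Critical value: t_{0.025,21} = ±2.080
p-value ≈ 0.0186
Decision: reject H₀

Answer: t = 2.5503, reject H₀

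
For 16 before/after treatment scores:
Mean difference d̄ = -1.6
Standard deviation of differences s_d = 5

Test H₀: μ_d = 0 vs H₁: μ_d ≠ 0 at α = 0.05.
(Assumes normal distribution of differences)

df = n - 1 = 15
SE = s_d/√n = 5/√16 = 1.2500
t = d̄/SE = -1.6/1.2500 = -1.2800
Critical value: t_{0.025,15} = ±2.131
p-value ≈ 0.2200
Decision: fail to reject H₀

Answer: t = -1.2800, fail to reject H₀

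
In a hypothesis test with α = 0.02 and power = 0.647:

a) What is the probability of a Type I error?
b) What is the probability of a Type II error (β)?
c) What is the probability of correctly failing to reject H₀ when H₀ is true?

Answer: a) 0.02, b) 0.353, c) 0.98

Derivation:
a) Type I error probability = α = 0.02
b) Power = P(reject H₀ | H₁ true) = 1 - β = 0.647, so Type II error probability = β = 1 - Power = 0.353
c) P(fail to reject H₀ | H₀ true) = 1 - α = 0.98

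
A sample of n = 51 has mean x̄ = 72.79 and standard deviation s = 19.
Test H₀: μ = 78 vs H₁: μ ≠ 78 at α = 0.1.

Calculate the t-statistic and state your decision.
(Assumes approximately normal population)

Answer: t = -1.9583, reject H₀

Derivation:
df = n - 1 = 50
SE = s/√n = 19/√51 = 2.6605
t = (x̄ - μ₀)/SE = (72.79 - 78)/2.6605 = -1.9583
Critical value: t_{0.05,50} = ±1.676
p-value ≈ 0.0558
Decision: reject H₀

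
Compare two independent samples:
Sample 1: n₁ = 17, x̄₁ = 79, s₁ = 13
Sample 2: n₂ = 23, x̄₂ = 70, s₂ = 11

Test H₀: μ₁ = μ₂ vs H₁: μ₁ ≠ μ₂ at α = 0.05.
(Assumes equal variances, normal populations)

Answer: t = 2.3679, reject H₀

Derivation:
Pooled variance: s²_p = [16×13² + 22×11²]/(38) = 141.2105
s_p = 11.8832
SE = s_p×√(1/n₁ + 1/n₂) = 11.8832×√(1/17 + 1/23) = 3.8008
t = (x̄₁ - x̄₂)/SE = (79 - 70)/3.8008 = 2.3679
df = 38, t-critical = ±2.024
Decision: reject H₀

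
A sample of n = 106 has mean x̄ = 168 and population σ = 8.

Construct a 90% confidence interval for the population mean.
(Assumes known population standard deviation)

Answer: (166.7218, 169.2782)

Derivation:
Confidence level: 90%, α = 0.1
z_0.05 = 1.645
SE = σ/√n = 8/√106 = 0.7770
Margin of error = 1.645 × 0.7770 = 1.2782
CI: x̄ ± margin = 168 ± 1.2782
CI: (166.7218, 169.2782)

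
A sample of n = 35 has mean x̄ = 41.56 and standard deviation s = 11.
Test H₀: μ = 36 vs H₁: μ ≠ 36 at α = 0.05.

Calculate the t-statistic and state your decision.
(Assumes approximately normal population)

Answer: t = 2.9904, reject H₀

Derivation:
df = n - 1 = 34
SE = s/√n = 11/√35 = 1.8593
t = (x̄ - μ₀)/SE = (41.56 - 36)/1.8593 = 2.9904
Critical value: t_{0.025,34} = ±2.032
p-value ≈ 0.0052
Decision: reject H₀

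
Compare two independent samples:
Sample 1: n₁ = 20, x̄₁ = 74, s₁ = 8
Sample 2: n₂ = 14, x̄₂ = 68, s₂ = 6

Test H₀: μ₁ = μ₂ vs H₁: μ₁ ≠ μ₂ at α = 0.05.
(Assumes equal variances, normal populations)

Answer: t = 2.3735, reject H₀

Derivation:
Pooled variance: s²_p = [19×8² + 13×6²]/(32) = 52.6250
s_p = 7.2543
SE = s_p×√(1/n₁ + 1/n₂) = 7.2543×√(1/20 + 1/14) = 2.5279
t = (x̄₁ - x̄₂)/SE = (74 - 68)/2.5279 = 2.3735
df = 32, t-critical = ±2.037
Decision: reject H₀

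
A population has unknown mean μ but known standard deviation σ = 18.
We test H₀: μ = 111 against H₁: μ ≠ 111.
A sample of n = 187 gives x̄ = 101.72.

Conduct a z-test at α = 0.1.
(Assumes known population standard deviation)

Standard error: SE = σ/√n = 18/√187 = 1.3163
z-statistic: z = (x̄ - μ₀)/SE = (101.72 - 111)/1.3163 = -7.0501
Critical value: ±1.645
p-value < 0.0001
Decision: reject H₀

Answer: z = -7.0501, reject H₀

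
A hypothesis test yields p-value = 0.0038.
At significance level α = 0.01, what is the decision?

Compare p-value to α:
0.0038 < 0.01
Decision: reject H₀

Answer: reject H₀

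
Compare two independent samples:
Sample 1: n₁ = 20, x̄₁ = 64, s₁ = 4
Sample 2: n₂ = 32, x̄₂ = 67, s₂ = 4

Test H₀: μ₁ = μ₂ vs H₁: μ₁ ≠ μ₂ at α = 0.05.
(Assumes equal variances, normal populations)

Answer: t = -2.6311, reject H₀

Derivation:
Pooled variance: s²_p = [19×4² + 31×4²]/(50) = 16.0000
s_p = 4.0000
SE = s_p×√(1/n₁ + 1/n₂) = 4.0000×√(1/20 + 1/32) = 1.1402
t = (x̄₁ - x̄₂)/SE = (64 - 67)/1.1402 = -2.6311
df = 50, t-critical = ±2.009
Decision: reject H₀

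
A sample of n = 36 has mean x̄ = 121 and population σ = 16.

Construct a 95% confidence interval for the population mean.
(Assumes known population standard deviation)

Answer: (115.7733, 126.2267)

Derivation:
Confidence level: 95%, α = 0.05
z_0.025 = 1.960
SE = σ/√n = 16/√36 = 2.6667
Margin of error = 1.960 × 2.6667 = 5.2267
CI: x̄ ± margin = 121 ± 5.2267
CI: (115.7733, 126.2267)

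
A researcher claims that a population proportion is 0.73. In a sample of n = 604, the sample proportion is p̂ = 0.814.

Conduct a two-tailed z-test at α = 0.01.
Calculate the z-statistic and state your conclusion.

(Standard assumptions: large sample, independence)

Answer: z = 4.6501, reject H₀

Derivation:
H₀: p = 0.73, H₁: p ≠ 0.73
Standard error: SE = √(p₀(1-p₀)/n) = √(0.73×0.27/604) = 0.018064
z-statistic: z = (p̂ - p₀)/SE = (0.814 - 0.73)/0.018064 = 4.6501
Critical value: z_0.005 = ±2.576
p-value < 0.0001
Decision: reject H₀ at α = 0.01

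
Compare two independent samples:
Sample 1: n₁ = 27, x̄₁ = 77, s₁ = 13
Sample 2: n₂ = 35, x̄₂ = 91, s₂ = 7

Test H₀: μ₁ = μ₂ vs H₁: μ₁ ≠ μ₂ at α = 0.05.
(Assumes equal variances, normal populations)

Pooled variance: s²_p = [26×13² + 34×7²]/(60) = 101.0000
s_p = 10.0499
SE = s_p×√(1/n₁ + 1/n₂) = 10.0499×√(1/27 + 1/35) = 2.5742
t = (x̄₁ - x̄₂)/SE = (77 - 91)/2.5742 = -5.4386
df = 60, t-critical = ±2.000
Decision: reject H₀

Answer: t = -5.4386, reject H₀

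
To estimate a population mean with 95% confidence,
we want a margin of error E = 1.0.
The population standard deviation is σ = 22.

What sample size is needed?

z_0.025 = 1.960
n = (z×σ/E)² = (1.960×22/1.0)²
n = 1859.3344
Round up: n = 1860

Answer: n = 1860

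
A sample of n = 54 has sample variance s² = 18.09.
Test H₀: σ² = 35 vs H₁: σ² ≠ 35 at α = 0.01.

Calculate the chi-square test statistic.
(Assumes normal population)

df = n - 1 = 53
χ² = (n-1)s²/σ₀² = 53×18.09/35 = 27.3934
Critical values: χ²_{0.995,53} = 30.230, χ²_{0.005,53} = 83.253
Rejection region: χ² < 30.230 or χ² > 83.253
Decision: reject H₀

Answer: χ² = 27.3934, reject H₀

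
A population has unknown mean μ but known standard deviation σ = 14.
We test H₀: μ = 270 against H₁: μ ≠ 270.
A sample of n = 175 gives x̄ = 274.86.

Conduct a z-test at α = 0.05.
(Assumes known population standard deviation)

Standard error: SE = σ/√n = 14/√175 = 1.0583
z-statistic: z = (x̄ - μ₀)/SE = (274.86 - 270)/1.0583 = 4.5923
Critical value: ±1.960
p-value < 0.0001
Decision: reject H₀

Answer: z = 4.5923, reject H₀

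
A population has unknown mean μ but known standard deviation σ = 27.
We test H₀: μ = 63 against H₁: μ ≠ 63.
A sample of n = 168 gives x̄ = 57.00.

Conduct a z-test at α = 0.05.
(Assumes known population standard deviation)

Answer: z = -2.8803, reject H₀

Derivation:
Standard error: SE = σ/√n = 27/√168 = 2.0831
z-statistic: z = (x̄ - μ₀)/SE = (57.00 - 63)/2.0831 = -2.8803
Critical value: ±1.960
p-value = 0.0040
Decision: reject H₀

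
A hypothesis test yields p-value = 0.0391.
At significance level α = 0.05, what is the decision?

Compare p-value to α:
0.0391 < 0.05
Decision: reject H₀

Answer: reject H₀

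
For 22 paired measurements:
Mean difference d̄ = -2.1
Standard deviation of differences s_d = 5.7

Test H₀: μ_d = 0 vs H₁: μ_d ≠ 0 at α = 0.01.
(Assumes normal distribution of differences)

Answer: t = -1.7281, fail to reject H₀

Derivation:
df = n - 1 = 21
SE = s_d/√n = 5.7/√22 = 1.2152
t = d̄/SE = -2.1/1.2152 = -1.7281
Critical value: t_{0.005,21} = ±2.831
p-value ≈ 0.0986
Decision: fail to reject H₀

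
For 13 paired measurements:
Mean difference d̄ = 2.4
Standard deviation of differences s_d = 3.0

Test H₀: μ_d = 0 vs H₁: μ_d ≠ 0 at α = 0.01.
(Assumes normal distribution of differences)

Answer: t = 2.8843, fail to reject H₀

Derivation:
df = n - 1 = 12
SE = s_d/√n = 3.0/√13 = 0.8321
t = d̄/SE = 2.4/0.8321 = 2.8843
Critical value: t_{0.005,12} = ±3.055
p-value ≈ 0.0137
Decision: fail to reject H₀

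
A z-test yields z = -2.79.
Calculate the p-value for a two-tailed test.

For z = -2.79:
p = 2×P(Z > |-2.79|) = 2×(1 - Φ(2.79)) = 0.0053

Answer: p-value ≈ 0.0053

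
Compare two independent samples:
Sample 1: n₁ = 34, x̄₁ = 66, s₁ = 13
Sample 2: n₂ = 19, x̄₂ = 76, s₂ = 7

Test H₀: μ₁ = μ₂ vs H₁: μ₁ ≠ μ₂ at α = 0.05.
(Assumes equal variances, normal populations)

Pooled variance: s²_p = [33×13² + 18×7²]/(51) = 126.6471
s_p = 11.2538
SE = s_p×√(1/n₁ + 1/n₂) = 11.2538×√(1/34 + 1/19) = 3.2234
t = (x̄₁ - x̄₂)/SE = (66 - 76)/3.2234 = -3.1023
df = 51, t-critical = ±2.008
Decision: reject H₀

Answer: t = -3.1023, reject H₀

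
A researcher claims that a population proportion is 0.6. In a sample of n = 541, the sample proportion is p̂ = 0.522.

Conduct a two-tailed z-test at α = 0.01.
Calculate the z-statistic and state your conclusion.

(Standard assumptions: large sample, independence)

Answer: z = -3.7034, reject H₀

Derivation:
H₀: p = 0.6, H₁: p ≠ 0.6
Standard error: SE = √(p₀(1-p₀)/n) = √(0.6×0.4/541) = 0.021062
z-statistic: z = (p̂ - p₀)/SE = (0.522 - 0.6)/0.021062 = -3.7034
Critical value: z_0.005 = ±2.576
p-value = 0.0002
Decision: reject H₀ at α = 0.01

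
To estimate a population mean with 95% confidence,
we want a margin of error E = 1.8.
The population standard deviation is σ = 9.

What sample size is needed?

Answer: n = 97

Derivation:
z_0.025 = 1.960
n = (z×σ/E)² = (1.960×9/1.8)²
n = 96.0400
Round up: n = 97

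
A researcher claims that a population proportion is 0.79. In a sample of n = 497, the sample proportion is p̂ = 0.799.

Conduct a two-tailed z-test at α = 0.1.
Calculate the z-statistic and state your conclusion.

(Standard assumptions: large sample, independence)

H₀: p = 0.79, H₁: p ≠ 0.79
Standard error: SE = √(p₀(1-p₀)/n) = √(0.79×0.21/497) = 0.018270
z-statistic: z = (p̂ - p₀)/SE = (0.799 - 0.79)/0.018270 = 0.4926
Critical value: z_0.05 = ±1.645
p-value = 0.6223
Decision: fail to reject H₀ at α = 0.1

Answer: z = 0.4926, fail to reject H₀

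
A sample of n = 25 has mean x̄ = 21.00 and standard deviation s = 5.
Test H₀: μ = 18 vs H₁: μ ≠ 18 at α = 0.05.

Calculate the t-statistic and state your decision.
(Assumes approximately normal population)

df = n - 1 = 24
SE = s/√n = 5/√25 = 1.0000
t = (x̄ - μ₀)/SE = (21.00 - 18)/1.0000 = 3.0000
Critical value: t_{0.025,24} = ±2.064
p-value ≈ 0.0062
Decision: reject H₀

Answer: t = 3.0000, reject H₀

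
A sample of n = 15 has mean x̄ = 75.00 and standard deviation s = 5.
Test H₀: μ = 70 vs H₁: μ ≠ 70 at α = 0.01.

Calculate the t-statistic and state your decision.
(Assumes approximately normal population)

Answer: t = 3.8730, reject H₀

Derivation:
df = n - 1 = 14
SE = s/√n = 5/√15 = 1.2910
t = (x̄ - μ₀)/SE = (75.00 - 70)/1.2910 = 3.8730
Critical value: t_{0.005,14} = ±2.977
p-value ≈ 0.0017
Decision: reject H₀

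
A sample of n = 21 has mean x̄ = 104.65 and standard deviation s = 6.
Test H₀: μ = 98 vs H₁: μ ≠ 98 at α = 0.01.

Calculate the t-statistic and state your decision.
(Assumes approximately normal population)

Answer: t = 5.0790, reject H₀

Derivation:
df = n - 1 = 20
SE = s/√n = 6/√21 = 1.3093
t = (x̄ - μ₀)/SE = (104.65 - 98)/1.3093 = 5.0790
Critical value: t_{0.005,20} = ±2.845
p-value ≈ 0.0001
Decision: reject H₀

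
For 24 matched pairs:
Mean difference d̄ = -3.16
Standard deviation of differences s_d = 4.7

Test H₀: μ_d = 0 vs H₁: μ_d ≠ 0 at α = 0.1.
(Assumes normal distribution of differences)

df = n - 1 = 23
SE = s_d/√n = 4.7/√24 = 0.9594
t = d̄/SE = -3.16/0.9594 = -3.2937
Critical value: t_{0.05,23} = ±1.714
p-value ≈ 0.0032
Decision: reject H₀

Answer: t = -3.2937, reject H₀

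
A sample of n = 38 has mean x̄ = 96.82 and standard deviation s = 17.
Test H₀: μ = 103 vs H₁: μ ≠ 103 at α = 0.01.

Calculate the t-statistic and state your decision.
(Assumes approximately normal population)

Answer: t = -2.2409, fail to reject H₀

Derivation:
df = n - 1 = 37
SE = s/√n = 17/√38 = 2.7578
t = (x̄ - μ₀)/SE = (96.82 - 103)/2.7578 = -2.2409
Critical value: t_{0.005,37} = ±2.715
p-value ≈ 0.0311
Decision: fail to reject H₀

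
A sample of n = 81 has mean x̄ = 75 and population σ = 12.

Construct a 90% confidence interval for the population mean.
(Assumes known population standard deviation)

Confidence level: 90%, α = 0.1
z_0.05 = 1.645
SE = σ/√n = 12/√81 = 1.3333
Margin of error = 1.645 × 1.3333 = 2.1933
CI: x̄ ± margin = 75 ± 2.1933
CI: (72.8067, 77.1933)

Answer: (72.8067, 77.1933)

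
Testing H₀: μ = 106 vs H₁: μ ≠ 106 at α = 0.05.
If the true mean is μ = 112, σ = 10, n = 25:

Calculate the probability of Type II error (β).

SE = σ/√n = 10/√25 = 2.0000
Critical values: μ₀ ± z_0.025×SE = 106 ± 1.960×2.0000
Acceptance region: (102.0800, 109.9200)
Under H₁ (μ = 112): z_high = (109.9200 - 112)/2.0000 = -1.0400, z_low = (102.0800 - 112)/2.0000 = -4.9600
β = P(not reject | H₁) = Φ(-1.0400) - Φ(-4.9600) ≈ 0.1492

Answer: β ≈ 0.1492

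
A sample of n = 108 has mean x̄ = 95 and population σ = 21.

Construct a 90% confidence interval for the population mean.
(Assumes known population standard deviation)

Answer: (91.6759, 98.3241)

Derivation:
Confidence level: 90%, α = 0.1
z_0.05 = 1.645
SE = σ/√n = 21/√108 = 2.0207
Margin of error = 1.645 × 2.0207 = 3.3241
CI: x̄ ± margin = 95 ± 3.3241
CI: (91.6759, 98.3241)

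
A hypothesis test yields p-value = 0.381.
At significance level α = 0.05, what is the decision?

Answer: fail to reject H₀

Derivation:
Compare p-value to α:
0.381 ≥ 0.05
Decision: fail to reject H₀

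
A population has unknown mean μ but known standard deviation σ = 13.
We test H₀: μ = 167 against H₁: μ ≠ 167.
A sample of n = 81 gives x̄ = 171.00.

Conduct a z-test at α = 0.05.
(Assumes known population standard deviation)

Answer: z = 2.7693, reject H₀

Derivation:
Standard error: SE = σ/√n = 13/√81 = 1.4444
z-statistic: z = (x̄ - μ₀)/SE = (171.00 - 167)/1.4444 = 2.7693
Critical value: ±1.960
p-value = 0.0056
Decision: reject H₀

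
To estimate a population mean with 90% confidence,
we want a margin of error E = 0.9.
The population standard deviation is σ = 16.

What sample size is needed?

Answer: n = 856

Derivation:
z_0.05 = 1.645
n = (z×σ/E)² = (1.645×16/0.9)²
n = 855.2375
Round up: n = 856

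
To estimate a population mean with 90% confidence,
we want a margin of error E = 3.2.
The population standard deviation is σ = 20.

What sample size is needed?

z_0.05 = 1.645
n = (z×σ/E)² = (1.645×20/3.2)²
n = 105.7041
Round up: n = 106

Answer: n = 106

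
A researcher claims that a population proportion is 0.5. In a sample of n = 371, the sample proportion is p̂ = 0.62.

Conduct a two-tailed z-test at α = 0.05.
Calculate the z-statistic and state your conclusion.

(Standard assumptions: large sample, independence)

Answer: z = 4.6227, reject H₀

Derivation:
H₀: p = 0.5, H₁: p ≠ 0.5
Standard error: SE = √(p₀(1-p₀)/n) = √(0.5×0.5/371) = 0.025959
z-statistic: z = (p̂ - p₀)/SE = (0.62 - 0.5)/0.025959 = 4.6227
Critical value: z_0.025 = ±1.960
p-value < 0.0001
Decision: reject H₀ at α = 0.05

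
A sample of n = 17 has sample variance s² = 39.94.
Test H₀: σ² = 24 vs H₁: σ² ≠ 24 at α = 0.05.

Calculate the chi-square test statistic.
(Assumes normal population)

Answer: χ² = 26.6267, fail to reject H₀

Derivation:
df = n - 1 = 16
χ² = (n-1)s²/σ₀² = 16×39.94/24 = 26.6267
Critical values: χ²_{0.975,16} = 6.908, χ²_{0.025,16} = 28.845
Rejection region: χ² < 6.908 or χ² > 28.845
Decision: fail to reject H₀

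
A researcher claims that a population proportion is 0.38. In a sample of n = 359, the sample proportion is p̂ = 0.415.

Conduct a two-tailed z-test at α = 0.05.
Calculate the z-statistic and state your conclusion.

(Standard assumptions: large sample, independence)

H₀: p = 0.38, H₁: p ≠ 0.38
Standard error: SE = √(p₀(1-p₀)/n) = √(0.38×0.62/359) = 0.025618
z-statistic: z = (p̂ - p₀)/SE = (0.415 - 0.38)/0.025618 = 1.3662
Critical value: z_0.025 = ±1.960
p-value = 0.1719
Decision: fail to reject H₀ at α = 0.05

Answer: z = 1.3662, fail to reject H₀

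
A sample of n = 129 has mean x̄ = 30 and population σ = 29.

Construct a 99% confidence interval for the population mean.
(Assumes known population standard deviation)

Confidence level: 99%, α = 0.01
z_0.005 = 2.576
SE = σ/√n = 29/√129 = 2.5533
Margin of error = 2.576 × 2.5533 = 6.5773
CI: x̄ ± margin = 30 ± 6.5773
CI: (23.4227, 36.5773)

Answer: (23.4227, 36.5773)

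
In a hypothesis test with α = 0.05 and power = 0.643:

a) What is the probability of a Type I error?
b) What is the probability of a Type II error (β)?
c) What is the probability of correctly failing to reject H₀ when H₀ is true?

Answer: a) 0.05, b) 0.357, c) 0.95

Derivation:
a) Type I error probability = α = 0.05
b) Power = P(reject H₀ | H₁ true) = 1 - β = 0.643, so Type II error probability = β = 1 - Power = 0.357
c) P(fail to reject H₀ | H₀ true) = 1 - α = 0.95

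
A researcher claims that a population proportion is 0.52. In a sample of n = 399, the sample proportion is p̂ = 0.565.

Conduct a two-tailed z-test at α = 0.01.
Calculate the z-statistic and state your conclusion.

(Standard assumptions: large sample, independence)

H₀: p = 0.52, H₁: p ≠ 0.52
Standard error: SE = √(p₀(1-p₀)/n) = √(0.52×0.48/399) = 0.025011
z-statistic: z = (p̂ - p₀)/SE = (0.565 - 0.52)/0.025011 = 1.7992
Critical value: z_0.005 = ±2.576
p-value = 0.0720
Decision: fail to reject H₀ at α = 0.01

Answer: z = 1.7992, fail to reject H₀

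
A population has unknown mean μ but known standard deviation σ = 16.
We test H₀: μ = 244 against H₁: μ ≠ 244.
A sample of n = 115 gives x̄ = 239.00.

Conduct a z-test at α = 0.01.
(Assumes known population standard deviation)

Standard error: SE = σ/√n = 16/√115 = 1.4920
z-statistic: z = (x̄ - μ₀)/SE = (239.00 - 244)/1.4920 = -3.3512
Critical value: ±2.576
p-value = 0.0008
Decision: reject H₀

Answer: z = -3.3512, reject H₀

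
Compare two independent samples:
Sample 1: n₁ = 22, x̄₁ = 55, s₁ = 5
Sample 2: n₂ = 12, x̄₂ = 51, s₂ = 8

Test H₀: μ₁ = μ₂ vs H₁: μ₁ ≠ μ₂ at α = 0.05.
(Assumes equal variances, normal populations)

Pooled variance: s²_p = [21×5² + 11×8²]/(32) = 38.4062
s_p = 6.1973
SE = s_p×√(1/n₁ + 1/n₂) = 6.1973×√(1/22 + 1/12) = 2.2240
t = (x̄₁ - x̄₂)/SE = (55 - 51)/2.2240 = 1.7986
df = 32, t-critical = ±2.037
Decision: fail to reject H₀

Answer: t = 1.7986, fail to reject H₀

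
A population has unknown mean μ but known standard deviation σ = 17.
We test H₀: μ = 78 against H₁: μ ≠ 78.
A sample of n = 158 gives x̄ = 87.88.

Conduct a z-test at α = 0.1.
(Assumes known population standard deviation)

Answer: z = 7.3055, reject H₀

Derivation:
Standard error: SE = σ/√n = 17/√158 = 1.3524
z-statistic: z = (x̄ - μ₀)/SE = (87.88 - 78)/1.3524 = 7.3055
Critical value: ±1.645
p-value < 0.0001
Decision: reject H₀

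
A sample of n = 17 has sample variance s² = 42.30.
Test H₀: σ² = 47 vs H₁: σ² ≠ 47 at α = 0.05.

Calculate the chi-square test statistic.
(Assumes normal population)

df = n - 1 = 16
χ² = (n-1)s²/σ₀² = 16×42.30/47 = 14.4000
Critical values: χ²_{0.975,16} = 6.908, χ²_{0.025,16} = 28.845
Rejection region: χ² < 6.908 or χ² > 28.845
Decision: fail to reject H₀

Answer: χ² = 14.4000, fail to reject H₀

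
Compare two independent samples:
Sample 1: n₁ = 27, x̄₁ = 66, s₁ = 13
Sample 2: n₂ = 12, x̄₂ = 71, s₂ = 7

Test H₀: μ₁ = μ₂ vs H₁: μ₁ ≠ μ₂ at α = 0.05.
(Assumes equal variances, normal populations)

Answer: t = -1.2481, fail to reject H₀

Derivation:
Pooled variance: s²_p = [26×13² + 11×7²]/(37) = 133.3243
s_p = 11.5466
SE = s_p×√(1/n₁ + 1/n₂) = 11.5466×√(1/27 + 1/12) = 4.0060
t = (x̄₁ - x̄₂)/SE = (66 - 71)/4.0060 = -1.2481
df = 37, t-critical = ±2.026
Decision: fail to reject H₀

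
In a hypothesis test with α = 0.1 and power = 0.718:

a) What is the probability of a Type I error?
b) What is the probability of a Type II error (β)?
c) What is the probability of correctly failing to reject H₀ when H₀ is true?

a) Type I error probability = α = 0.1
b) Power = P(reject H₀ | H₁ true) = 1 - β = 0.718, so Type II error probability = β = 1 - Power = 0.282
c) P(fail to reject H₀ | H₀ true) = 1 - α = 0.9

Answer: a) 0.1, b) 0.282, c) 0.9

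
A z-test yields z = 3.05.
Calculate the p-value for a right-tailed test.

Answer: p-value ≈ 0.0011

Derivation:
For z = 3.05:
p = P(Z > 3.05) = 1 - Φ(3.05) = 0.0011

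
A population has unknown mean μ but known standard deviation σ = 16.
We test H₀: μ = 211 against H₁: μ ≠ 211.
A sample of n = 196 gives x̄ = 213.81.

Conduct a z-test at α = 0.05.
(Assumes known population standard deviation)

Standard error: SE = σ/√n = 16/√196 = 1.1429
z-statistic: z = (x̄ - μ₀)/SE = (213.81 - 211)/1.1429 = 2.4587
Critical value: ±1.960
p-value = 0.0139
Decision: reject H₀

Answer: z = 2.4587, reject H₀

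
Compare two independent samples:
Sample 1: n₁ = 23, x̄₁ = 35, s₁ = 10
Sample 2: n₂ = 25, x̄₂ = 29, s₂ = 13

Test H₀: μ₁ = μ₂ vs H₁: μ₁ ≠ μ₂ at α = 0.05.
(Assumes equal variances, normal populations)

Answer: t = 1.7807, fail to reject H₀

Derivation:
Pooled variance: s²_p = [22×10² + 24×13²]/(46) = 136.0000
s_p = 11.6619
SE = s_p×√(1/n₁ + 1/n₂) = 11.6619×√(1/23 + 1/25) = 3.3694
t = (x̄₁ - x̄₂)/SE = (35 - 29)/3.3694 = 1.7807
df = 46, t-critical = ±2.013
Decision: fail to reject H₀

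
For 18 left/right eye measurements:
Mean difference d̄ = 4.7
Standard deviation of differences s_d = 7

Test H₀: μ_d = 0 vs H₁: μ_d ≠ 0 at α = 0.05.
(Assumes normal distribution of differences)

Answer: t = 2.8487, reject H₀

Derivation:
df = n - 1 = 17
SE = s_d/√n = 7/√18 = 1.6499
t = d̄/SE = 4.7/1.6499 = 2.8487
Critical value: t_{0.025,17} = ±2.110
p-value ≈ 0.0111
Decision: reject H₀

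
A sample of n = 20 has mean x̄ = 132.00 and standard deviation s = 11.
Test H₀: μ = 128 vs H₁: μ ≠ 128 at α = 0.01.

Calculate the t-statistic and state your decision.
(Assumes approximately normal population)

df = n - 1 = 19
SE = s/√n = 11/√20 = 2.4597
t = (x̄ - μ₀)/SE = (132.00 - 128)/2.4597 = 1.6262
Critical value: t_{0.005,19} = ±2.861
p-value ≈ 0.1204
Decision: fail to reject H₀

Answer: t = 1.6262, fail to reject H₀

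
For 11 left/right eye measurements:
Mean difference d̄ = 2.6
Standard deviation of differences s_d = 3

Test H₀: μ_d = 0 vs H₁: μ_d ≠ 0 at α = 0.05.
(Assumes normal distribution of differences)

Answer: t = 2.8745, reject H₀

Derivation:
df = n - 1 = 10
SE = s_d/√n = 3/√11 = 0.9045
t = d̄/SE = 2.6/0.9045 = 2.8745
Critical value: t_{0.025,10} = ±2.228
p-value ≈ 0.0165
Decision: reject H₀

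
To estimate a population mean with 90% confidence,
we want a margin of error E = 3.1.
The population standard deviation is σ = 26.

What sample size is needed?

z_0.05 = 1.645
n = (z×σ/E)² = (1.645×26/3.1)²
n = 190.3510
Round up: n = 191

Answer: n = 191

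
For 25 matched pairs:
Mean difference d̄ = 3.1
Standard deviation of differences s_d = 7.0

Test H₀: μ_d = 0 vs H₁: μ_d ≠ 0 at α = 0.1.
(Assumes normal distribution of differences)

Answer: t = 2.2143, reject H₀

Derivation:
df = n - 1 = 24
SE = s_d/√n = 7.0/√25 = 1.4000
t = d̄/SE = 3.1/1.4000 = 2.2143
Critical value: t_{0.05,24} = ±1.711
p-value ≈ 0.0366
Decision: reject H₀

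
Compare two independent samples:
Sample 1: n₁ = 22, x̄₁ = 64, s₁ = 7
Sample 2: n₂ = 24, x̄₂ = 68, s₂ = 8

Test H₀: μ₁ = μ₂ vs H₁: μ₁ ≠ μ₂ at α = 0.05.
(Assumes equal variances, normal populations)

Answer: t = -1.7975, fail to reject H₀

Derivation:
Pooled variance: s²_p = [21×7² + 23×8²]/(44) = 56.8409
s_p = 7.5393
SE = s_p×√(1/n₁ + 1/n₂) = 7.5393×√(1/22 + 1/24) = 2.2253
t = (x̄₁ - x̄₂)/SE = (64 - 68)/2.2253 = -1.7975
df = 44, t-critical = ±2.015
Decision: fail to reject H₀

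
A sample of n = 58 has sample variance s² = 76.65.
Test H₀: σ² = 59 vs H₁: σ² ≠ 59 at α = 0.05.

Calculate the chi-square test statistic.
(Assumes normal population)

Answer: χ² = 74.0517, fail to reject H₀

Derivation:
df = n - 1 = 57
χ² = (n-1)s²/σ₀² = 57×76.65/59 = 74.0517
Critical values: χ²_{0.975,57} = 38.027, χ²_{0.025,57} = 79.752
Rejection region: χ² < 38.027 or χ² > 79.752
Decision: fail to reject H₀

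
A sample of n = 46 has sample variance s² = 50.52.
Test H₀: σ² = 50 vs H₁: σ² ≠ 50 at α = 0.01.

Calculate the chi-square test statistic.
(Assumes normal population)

Answer: χ² = 45.4680, fail to reject H₀

Derivation:
df = n - 1 = 45
χ² = (n-1)s²/σ₀² = 45×50.52/50 = 45.4680
Critical values: χ²_{0.995,45} = 24.311, χ²_{0.005,45} = 73.166
Rejection region: χ² < 24.311 or χ² > 73.166
Decision: fail to reject H₀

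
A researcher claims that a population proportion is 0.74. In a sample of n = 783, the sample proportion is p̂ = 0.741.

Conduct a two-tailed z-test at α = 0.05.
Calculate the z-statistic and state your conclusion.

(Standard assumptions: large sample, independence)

H₀: p = 0.74, H₁: p ≠ 0.74
Standard error: SE = √(p₀(1-p₀)/n) = √(0.74×0.26/783) = 0.015676
z-statistic: z = (p̂ - p₀)/SE = (0.741 - 0.74)/0.015676 = 0.0638
Critical value: z_0.025 = ±1.960
p-value = 0.9491
Decision: fail to reject H₀ at α = 0.05

Answer: z = 0.0638, fail to reject H₀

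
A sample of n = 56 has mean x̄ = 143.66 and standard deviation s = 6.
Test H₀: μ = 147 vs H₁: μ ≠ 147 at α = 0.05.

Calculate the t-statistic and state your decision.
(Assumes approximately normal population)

Answer: t = -4.1656, reject H₀

Derivation:
df = n - 1 = 55
SE = s/√n = 6/√56 = 0.8018
t = (x̄ - μ₀)/SE = (143.66 - 147)/0.8018 = -4.1656
Critical value: t_{0.025,55} = ±2.004
p-value ≈ 0.0001
Decision: reject H₀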